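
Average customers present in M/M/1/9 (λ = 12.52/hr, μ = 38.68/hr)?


ρ = 12.52/38.68 = 0.3237
L = ρ[1 − (K+1)ρ^K + Kρ^(K+1)] / [(1−ρ)(1−ρ^(K+1))]
Numerator: 0.3237·(1 − 10·0.00003900 + 9·0.00001262) = 0.323592
Denominator: (0.6763)·(0.999987) = 0.676310
L = 0.323592/0.676310 = 0.4785

Final: 0.4785


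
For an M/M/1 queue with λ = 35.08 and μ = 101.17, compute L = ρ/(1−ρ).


ρ = λ/μ = 35.08/101.17 = 0.3467
L = ρ/(1−ρ) = 0.3467/(1 − 0.3467) = 0.3467/0.6533 = 0.5308

Final: 0.5308


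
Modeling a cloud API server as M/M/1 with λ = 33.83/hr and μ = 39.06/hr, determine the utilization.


ρ = λ/μ = 33.83/39.06 = 0.8661

Final: 0.8661


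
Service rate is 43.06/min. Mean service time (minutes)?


Mean service time = 1/μ = 1/43.06 minute = 0.02322 minute
In minutes: 0.02322 × 1 = 0.02322 min

Final: 0.02322 min


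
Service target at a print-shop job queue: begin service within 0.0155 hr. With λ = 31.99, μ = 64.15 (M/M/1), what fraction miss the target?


ρ = 31.99/64.15 = 0.4987
P(Wq > t) = ρ·e^{−(μ−λ)t} = 0.4987·e^{−0.4985}
= 0.4987·0.607453 = 0.302922

Final: 0.302922


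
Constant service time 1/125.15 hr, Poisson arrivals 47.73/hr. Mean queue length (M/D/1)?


ρ = 47.73/125.15 = 0.3814
M/D/1: Lq = ρ²/(2(1−ρ)) = 0.1455/(2·0.6186) = 0.11756

Final: 0.11756


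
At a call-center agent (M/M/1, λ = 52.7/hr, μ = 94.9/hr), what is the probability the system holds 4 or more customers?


ρ = 52.7/94.9 = 0.5553
P(N ≥ n) = ρ^n = 0.5553^4 = 0.095099

Final: 0.095099


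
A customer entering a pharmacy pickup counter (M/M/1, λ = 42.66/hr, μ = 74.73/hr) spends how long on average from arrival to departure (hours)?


W = 1/(μ−λ) = 1/(74.73 − 42.66) = 1/32.07 = 0.03118 hr

Final: 0.03118 hr


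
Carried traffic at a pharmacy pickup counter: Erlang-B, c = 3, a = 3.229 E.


B(3,3.229) = 0.372751 (Erlang-B)
Carried load = a(1 − B) = 3.229·(1 − 0.372751) = 3.229·0.627249 = 2.0254 E

Final: 2.0254 Erlangs


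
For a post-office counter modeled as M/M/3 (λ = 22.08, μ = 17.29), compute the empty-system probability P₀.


a = λ/μ = 22.08/17.29 = 1.2770; ρ = a/c = 0.4257
Σ_{k=0}^{2} a^k/k! (terms k=0..2) = 1.00000 + 1.27704 + 0.81541 = 3.09245
Tail: a^3/(3!(1−ρ)) = 2.08263/(6·0.5743) = 0.60438
P₀ = 1/(3.09245 + 0.60438) = 1/3.69683 = 0.270502

Final: 0.270502


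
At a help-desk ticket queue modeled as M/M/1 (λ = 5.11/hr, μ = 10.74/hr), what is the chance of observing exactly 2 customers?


ρ = 5.11/10.74 = 0.4758
P_n = (1−ρ)·ρ^n = (1 − 0.4758)·0.4758^2 = 0.5242·0.226377 = 0.118669

Final: 0.118669


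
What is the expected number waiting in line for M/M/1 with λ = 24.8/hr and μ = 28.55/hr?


ρ = 24.8/28.55 = 0.8687
Lq = ρ²/(1−ρ) = 0.7546/0.1313 = 5.7447

Final: 5.7447


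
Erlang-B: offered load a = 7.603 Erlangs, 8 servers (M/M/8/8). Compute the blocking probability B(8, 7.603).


B(c,a) = (a^c/c!) / Σ_{k=0}^{c} a^k/k!
a^8/8! = 276.923238
Σ terms (k=0..8): 1.00000 + 7.60300 + 28.90280 + 73.24934 + 139.22868 + 211.71114 + 268.27330 + 291.38313 + 276.92324 = 1298.274628
B = 276.923238/1298.274628 = 0.213301

Final: 0.213301


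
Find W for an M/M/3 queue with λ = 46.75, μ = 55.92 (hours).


a = 0.8360; ρ = 0.2787; P₀ = 0.430944
Lq = P₀·a^c·ρ/(c!(1−ρ)²) = 0.02248
Wq = Lq/λ = 0.02248/46.75 = 0.0004808 hr
W = Wq + 1/μ = 0.0004808 + 0.01788 = 0.01836 hr

Final: 0.01836 hr


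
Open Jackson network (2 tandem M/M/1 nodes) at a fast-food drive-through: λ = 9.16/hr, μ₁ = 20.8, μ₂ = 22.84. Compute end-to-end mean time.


Each node sees arrival rate λ = 9.16/hr (tandem ⇒ throughput preserved).
W₁ = 1/(μ₁−λ) = 1/(20.8−9.16) = 0.08591 hr
W₂ = 1/(μ₂−λ) = 1/(22.84−9.16) = 0.07310 hr
W_total = W₁ + W₂ = 0.08591 + 0.07310 = 0.15901 hr

Final: 0.15901 hr


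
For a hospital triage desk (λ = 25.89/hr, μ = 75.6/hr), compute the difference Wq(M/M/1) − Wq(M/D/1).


ρ = 25.89/75.6 = 0.3425
Wq(M/M/1) = ρ/(μ−λ) = 0.3425/49.71 = 0.006889 hr
Wq(M/D/1) = ρ/(2(μ−λ)) = 0.003445 hr
Savings = 0.006889 − 0.003445 = 0.003445 hr

Final: 0.003445 hr


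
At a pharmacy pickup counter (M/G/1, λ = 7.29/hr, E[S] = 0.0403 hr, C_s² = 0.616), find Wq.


ρ = λ·E[S] = 7.29·0.0403 = 0.2938
E[S²] = E[S]²(1+C_s²) = 0.0403²·(1+0.616) = 0.002625
Wq = λ·E[S²]/(2(1−ρ)) = 7.29·0.002625/(2·0.7062) = 0.01355 hr

Final: 0.01355 hr


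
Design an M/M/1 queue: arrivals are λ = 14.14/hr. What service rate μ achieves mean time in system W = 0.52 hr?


W = 1/(μ−λ) ⇒ μ − λ = 1/W = 1/0.52 = 1.9231
μ = λ + 1/W = 14.14 + 1.9231 = 16.0631 per hr

Final: 16.0631 /hr


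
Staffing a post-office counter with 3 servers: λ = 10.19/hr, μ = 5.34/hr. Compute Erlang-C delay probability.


a = λ/μ = 1.9082; ρ = a/3 = 0.6361
P₀ = 0.126403 (from M/M/c formula)
C(c,a) = [a^c/(c!(1−ρ))]·P₀ = [6.94862/(6·0.3639)]·0.126403
= 3.18230·0.126403 = 0.402251

Final: 0.402251


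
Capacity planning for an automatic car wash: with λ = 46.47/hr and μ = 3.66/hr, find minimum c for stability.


Stability requires cμ > λ ⇔ c > λ/μ.
λ/μ = 46.47/3.66 = 12.6967
Minimum integer c = ⌊12.6967⌋ + 1 = 13
Check: 13·3.66 = 47.58 > 46.47, while 12·3.66 = 43.92 ≤ 46.47

Final: 13 servers


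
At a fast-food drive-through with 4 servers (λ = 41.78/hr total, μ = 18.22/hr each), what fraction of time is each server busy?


ρ = λ/(cμ) = 41.78/(4·18.22) = 41.78/72.88 = 0.5733

Final: 0.5733


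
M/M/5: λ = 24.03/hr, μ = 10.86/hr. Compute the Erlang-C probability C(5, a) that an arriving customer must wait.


a = λ/μ = 2.2127; ρ = a/5 = 0.4425
P₀ = 0.108014 (from M/M/c formula)
C(c,a) = [a^c/(c!(1−ρ))]·P₀ = [53.04198/(120·0.5575)]·0.108014
= 0.79291·0.108014 = 0.085646

Final: 0.085646


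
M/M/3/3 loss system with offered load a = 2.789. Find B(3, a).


B(c,a) = (a^c/c!) / Σ_{k=0}^{c} a^k/k!
a^3/3! = 3.615716
Σ terms (k=0..3): 1.00000 + 2.78900 + 3.88926 + 3.61572 = 11.293976
B = 3.615716/11.293976 = 0.320146

Final: 0.320146


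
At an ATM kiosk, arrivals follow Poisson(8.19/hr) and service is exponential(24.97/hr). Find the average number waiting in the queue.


ρ = 8.19/24.97 = 0.3280
Lq = ρ²/(1−ρ) = 0.1076/0.6720 = 0.1601

Final: 0.1601


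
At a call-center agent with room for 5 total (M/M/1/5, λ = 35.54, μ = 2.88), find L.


ρ = 35.54/2.88 = 12.3403
L = ρ[1 − (K+1)ρ^K + Kρ^(K+1)] / [(1−ρ)(1−ρ^(K+1))]
Numerator: 12.3403·(1 − 6·286170.378914 + 5·3531421.967570) = 196705120.686636
Denominator: (-11.3403)·(-3531420.967570) = 40047294.722508
L = 196705120.686636/40047294.722508 = 4.9118

Final: 4.9118


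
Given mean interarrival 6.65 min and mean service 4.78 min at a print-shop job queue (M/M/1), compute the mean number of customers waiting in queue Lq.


λ = 60/6.65 = 9.0226 /hr
μ = 60/4.78 = 12.5523 /hr
ρ = λ/μ = 9.0226/12.5523 = 0.7188
Lq = ρ²/(1−ρ) = 0.5167/0.2812 = 1.8374

Final: 1.8374


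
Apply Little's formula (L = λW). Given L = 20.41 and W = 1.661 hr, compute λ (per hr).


λ = L/W = 20.41/1.661 = 12.2878 /hr

Final: 12.2878 /hr


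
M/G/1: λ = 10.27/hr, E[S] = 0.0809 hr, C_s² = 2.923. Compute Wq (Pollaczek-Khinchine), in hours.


ρ = λ·E[S] = 10.27·0.0809 = 0.8308
E[S²] = E[S]²(1+C_s²) = 0.0809²·(1+2.923) = 0.025675
Wq = λ·E[S²]/(2(1−ρ)) = 10.27·0.025675/(2·0.1692) = 0.77941 hr

Final: 0.77941 hr


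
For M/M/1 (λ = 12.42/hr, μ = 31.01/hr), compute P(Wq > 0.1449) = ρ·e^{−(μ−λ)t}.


ρ = 12.42/31.01 = 0.4005
P(Wq > t) = ρ·e^{−(μ−λ)t} = 0.4005·e^{−2.6937}
= 0.4005·0.067631 = 0.027087

Final: 0.027087


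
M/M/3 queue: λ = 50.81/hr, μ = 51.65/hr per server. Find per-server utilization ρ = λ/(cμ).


ρ = λ/(cμ) = 50.81/(3·51.65) = 50.81/154.95 = 0.3279

Final: 0.3279


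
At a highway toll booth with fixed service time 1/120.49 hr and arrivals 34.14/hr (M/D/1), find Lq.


ρ = 34.14/120.49 = 0.2833
M/D/1: Lq = ρ²/(2(1−ρ)) = 0.08028/(2·0.7167) = 0.05601

Final: 0.05601


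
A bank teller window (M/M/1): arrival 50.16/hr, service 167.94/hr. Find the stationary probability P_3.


ρ = 50.16/167.94 = 0.2987
P_n = (1−ρ)·ρ^n = (1 − 0.2987)·0.2987^3 = 0.7013·0.026645 = 0.018686

Final: 0.018686


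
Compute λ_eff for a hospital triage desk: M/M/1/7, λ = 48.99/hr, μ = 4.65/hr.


ρ = 10.5355; P_K = (1−ρ)ρ^7/(1−ρ^8) = 0.905083
λ_eff = λ(1 − P_K) = 48.99·(1 − 0.905083) = 48.99·0.094917 = 4.6500 /hr

Final: 4.6500 /hr


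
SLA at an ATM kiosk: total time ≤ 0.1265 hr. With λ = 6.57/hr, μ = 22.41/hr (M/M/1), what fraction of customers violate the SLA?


W ~ Exponential(μ−λ) for M/M/1.
μ − λ = 22.41 − 6.57 = 15.8400
P(W > t) = e^{−(μ−λ)t} = e^{−2.0038} = 0.134827

Final: 0.134827


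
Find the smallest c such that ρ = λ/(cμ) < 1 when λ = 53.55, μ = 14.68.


Stability requires cμ > λ ⇔ c > λ/μ.
λ/μ = 53.55/14.68 = 3.6478
Minimum integer c = ⌊3.6478⌋ + 1 = 4
Check: 4·14.68 = 58.72 > 53.55, while 3·14.68 = 44.04 ≤ 53.55

Final: 4 servers


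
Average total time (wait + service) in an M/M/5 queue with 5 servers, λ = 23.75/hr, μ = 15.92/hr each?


a = 1.4918; ρ = 0.2984; P₀ = 0.224612
Lq = P₀·a^c·ρ/(c!(1−ρ)²) = 0.008383
Wq = Lq/λ = 0.008383/23.75 = 0.0003530 hr
W = Wq + 1/μ = 0.0003530 + 0.06281 = 0.06317 hr

Final: 0.06317 hr


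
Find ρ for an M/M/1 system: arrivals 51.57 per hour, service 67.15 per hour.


ρ = λ/μ = 51.57/67.15 = 0.7680

Final: 0.7680


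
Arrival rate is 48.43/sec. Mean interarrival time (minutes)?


Mean interarrival time = 1/λ = 1/48.43 second = 0.02065 second
In minutes: 0.02065 × 0.0166667 = 0.0003441 min

Final: 0.0003441 min


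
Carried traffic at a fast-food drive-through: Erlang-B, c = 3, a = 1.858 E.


B(3,1.858) = 0.189103 (Erlang-B)
Carried load = a(1 − B) = 1.858·(1 − 0.189103) = 1.858·0.810897 = 1.5066 E

Final: 1.5066 Erlangs


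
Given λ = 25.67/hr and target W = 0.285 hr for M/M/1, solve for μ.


W = 1/(μ−λ) ⇒ μ − λ = 1/W = 1/0.285 = 3.5088
μ = λ + 1/W = 25.67 + 3.5088 = 29.1788 per hr

Final: 29.1788 /hr


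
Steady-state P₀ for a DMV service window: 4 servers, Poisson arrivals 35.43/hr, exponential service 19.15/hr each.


a = λ/μ = 35.43/19.15 = 1.8501; ρ = a/c = 0.4625
Σ_{k=0}^{3} a^k/k! (terms k=0..3) = 1.00000 + 1.85013 + 1.71149 + 1.05549 = 5.61712
Tail: a^4/(4!(1−ρ)) = 11.71681/(24·0.5375) = 0.90834
P₀ = 1/(5.61712 + 0.90834) = 1/6.52545 = 0.153246

Final: 0.153246


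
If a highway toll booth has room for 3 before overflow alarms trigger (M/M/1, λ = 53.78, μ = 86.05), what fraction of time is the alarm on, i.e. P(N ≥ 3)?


ρ = 53.78/86.05 = 0.6250
P(N ≥ n) = ρ^n = 0.6250^3 = 0.244124

Final: 0.244124


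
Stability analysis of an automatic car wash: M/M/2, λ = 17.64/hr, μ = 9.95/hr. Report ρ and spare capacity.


Total capacity cμ = 2·9.95 = 19.90/hr
ρ = λ/(cμ) = 17.64/19.90 = 0.8864
Stable ⇔ ρ < 1: YES
Spare capacity = cμ − λ = 19.90 − 17.64 = 2.26/hr

Final: ρ = 0.8864; stable; margin = 2.26/hr


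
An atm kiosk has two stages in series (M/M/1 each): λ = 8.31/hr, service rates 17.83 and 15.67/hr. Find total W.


Each node sees arrival rate λ = 8.31/hr (tandem ⇒ throughput preserved).
W₁ = 1/(μ₁−λ) = 1/(17.83−8.31) = 0.10504 hr
W₂ = 1/(μ₂−λ) = 1/(15.67−8.31) = 0.13587 hr
W_total = W₁ + W₂ = 0.10504 + 0.13587 = 0.24091 hr

Final: 0.24091 hr


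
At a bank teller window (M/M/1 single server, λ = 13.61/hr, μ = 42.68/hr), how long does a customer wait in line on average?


ρ = 13.61/42.68 = 0.3189
Wq = ρ/(μ−λ) = 0.3189/(42.68 − 13.61) = 0.3189/29.07 = 0.01097 hr

Final: 0.01097 hr


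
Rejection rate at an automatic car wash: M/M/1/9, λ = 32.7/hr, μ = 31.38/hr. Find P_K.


ρ = λ/μ = 32.7/31.38 = 1.0421
P_K = (1−ρ)ρ^K/(1−ρ^(K+1)) = (-0.04207·1.448950)/(1 − 1.509900)
= -0.060950/-0.509900 = 0.119533

Final: 0.119533


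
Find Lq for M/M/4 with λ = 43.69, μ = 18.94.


a = λ/μ = 2.3068; ρ = a/4 = 0.5767
P₀ = 0.092592
Lq = P₀·a^c·ρ / (c!·(1−ρ)²) = 0.092592·28.31446·0.5767/(24·0.17919)
= 0.35156

Final: 0.35156


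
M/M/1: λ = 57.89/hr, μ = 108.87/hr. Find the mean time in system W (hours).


W = 1/(μ−λ) = 1/(108.87 − 57.89) = 1/50.98 = 0.01962 hr

Final: 0.01962 hr


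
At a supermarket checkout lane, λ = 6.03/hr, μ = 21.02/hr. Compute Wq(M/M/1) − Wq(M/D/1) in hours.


ρ = 6.03/21.02 = 0.2869
Wq(M/M/1) = ρ/(μ−λ) = 0.2869/14.99 = 0.01914 hr
Wq(M/D/1) = ρ/(2(μ−λ)) = 0.009569 hr
Savings = 0.01914 − 0.009569 = 0.009569 hr

Final: 0.009569 hr


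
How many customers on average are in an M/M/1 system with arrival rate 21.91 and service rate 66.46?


ρ = λ/μ = 21.91/66.46 = 0.3297
L = ρ/(1−ρ) = 0.3297/(1 − 0.3297) = 0.3297/0.6703 = 0.4918

Final: 0.4918


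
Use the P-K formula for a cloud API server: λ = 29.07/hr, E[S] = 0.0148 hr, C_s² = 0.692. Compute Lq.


ρ = λ·E[S] = 29.07·0.0148 = 0.4302
Lq = ρ²(1+C_s²)/(2(1−ρ)) = 0.1851·(1+0.692)/(2·0.5698)
= 0.1851·1.6920/1.1395 = 0.27485

Final: 0.27485


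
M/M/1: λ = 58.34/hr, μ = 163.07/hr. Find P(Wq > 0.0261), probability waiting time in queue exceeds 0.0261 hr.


ρ = 58.34/163.07 = 0.3578
P(Wq > t) = ρ·e^{−(μ−λ)t} = 0.3578·e^{−2.7335}
= 0.3578·0.064994 = 0.023252

Final: 0.023252


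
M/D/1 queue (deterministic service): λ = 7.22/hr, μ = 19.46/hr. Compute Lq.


ρ = 7.22/19.46 = 0.3710
M/D/1: Lq = ρ²/(2(1−ρ)) = 0.1377/(2·0.6290) = 0.10943

Final: 0.10943


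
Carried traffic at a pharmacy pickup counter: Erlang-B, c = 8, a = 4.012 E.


B(8,4.012) = 0.030798 (Erlang-B)
Carried load = a(1 − B) = 4.012·(1 − 0.030798) = 4.012·0.969202 = 3.8884 E

Final: 3.8884 Erlangs


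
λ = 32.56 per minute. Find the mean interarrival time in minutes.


Mean interarrival time = 1/λ = 1/32.56 minute = 0.03071 minute
In minutes: 0.03071 × 1 = 0.03071 min

Final: 0.03071 min


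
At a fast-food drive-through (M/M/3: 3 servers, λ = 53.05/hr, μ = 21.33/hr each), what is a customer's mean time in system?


a = 2.4871; ρ = 0.8290; P₀ = 0.046344
Lq = P₀·a^c·ρ/(c!(1−ρ)²) = 3.37046
Wq = Lq/λ = 3.37046/53.05 = 0.06353 hr
W = Wq + 1/μ = 0.06353 + 0.04688 = 0.11042 hr

Final: 0.11042 hr


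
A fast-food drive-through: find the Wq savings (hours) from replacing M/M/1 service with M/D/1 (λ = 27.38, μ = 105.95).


ρ = 27.38/105.95 = 0.2584
Wq(M/M/1) = ρ/(μ−λ) = 0.2584/78.57 = 0.003289 hr
Wq(M/D/1) = ρ/(2(μ−λ)) = 0.001645 hr
Savings = 0.003289 − 0.001645 = 0.001645 hr

Final: 0.001645 hr


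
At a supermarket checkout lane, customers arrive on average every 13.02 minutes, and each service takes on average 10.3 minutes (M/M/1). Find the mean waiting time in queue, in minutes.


λ = 60/13.02 = 4.6083 /hr
μ = 60/10.3 = 5.8252 /hr
ρ = λ/μ = 4.6083/5.8252 = 0.7911
Wq = ρ/(μ−λ) = 0.7911/(5.8252−4.6083) = 0.65006 hr
In minutes: 0.65006·60 = 39.004 min

Final: 39.004 min


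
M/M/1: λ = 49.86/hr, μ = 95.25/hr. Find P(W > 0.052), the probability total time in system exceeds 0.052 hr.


W ~ Exponential(μ−λ) for M/M/1.
μ − λ = 95.25 − 49.86 = 45.3900
P(W > t) = e^{−(μ−λ)t} = e^{−2.3603} = 0.094394

Final: 0.094394


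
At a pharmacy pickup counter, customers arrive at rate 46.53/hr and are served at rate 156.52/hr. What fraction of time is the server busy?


ρ = λ/μ = 46.53/156.52 = 0.2973

Final: 0.2973


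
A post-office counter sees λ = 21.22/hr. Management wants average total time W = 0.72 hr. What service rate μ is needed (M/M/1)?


W = 1/(μ−λ) ⇒ μ − λ = 1/W = 1/0.72 = 1.3889
μ = λ + 1/W = 21.22 + 1.3889 = 22.6089 per hr

Final: 22.6089 /hr


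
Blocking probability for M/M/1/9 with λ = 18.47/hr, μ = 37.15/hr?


ρ = λ/μ = 18.47/37.15 = 0.4972
P_K = (1−ρ)ρ^K/(1−ρ^(K+1)) = (0.5028·0.001856)/(1 − 0.0009227)
= 0.0009332/0.999077 = 0.0009341

Final: 0.0009341


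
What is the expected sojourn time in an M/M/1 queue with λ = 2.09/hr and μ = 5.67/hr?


W = 1/(μ−λ) = 1/(5.67 − 2.09) = 1/3.58 = 0.2793 hr

Final: 0.2793 hr


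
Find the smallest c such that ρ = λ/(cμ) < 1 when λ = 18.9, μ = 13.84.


Stability requires cμ > λ ⇔ c > λ/μ.
λ/μ = 18.9/13.84 = 1.3656
Minimum integer c = ⌊1.3656⌋ + 1 = 2
Check: 2·13.84 = 27.68 > 18.9, while 1·13.84 = 13.84 ≤ 18.9

Final: 2 servers


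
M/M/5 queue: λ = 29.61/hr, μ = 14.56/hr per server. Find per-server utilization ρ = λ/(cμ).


ρ = λ/(cμ) = 29.61/(5·14.56) = 29.61/72.80 = 0.4067

Final: 0.4067


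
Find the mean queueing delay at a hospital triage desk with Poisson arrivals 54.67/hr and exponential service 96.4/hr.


ρ = 54.67/96.4 = 0.5671
Wq = ρ/(μ−λ) = 0.5671/(96.4 − 54.67) = 0.5671/41.73 = 0.01359 hr

Final: 0.01359 hr


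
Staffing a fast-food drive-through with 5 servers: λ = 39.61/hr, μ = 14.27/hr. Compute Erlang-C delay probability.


a = λ/μ = 2.7758; ρ = a/5 = 0.5552
P₀ = 0.059691 (from M/M/c formula)
C(c,a) = [a^c/(c!(1−ρ))]·P₀ = [164.77994/(120·0.4448)]·0.059691
= 3.08681·0.059691 = 0.184255

Final: 0.184255


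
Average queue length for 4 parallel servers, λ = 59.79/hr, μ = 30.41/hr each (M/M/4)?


a = λ/μ = 1.9661; ρ = a/4 = 0.4915
P₀ = 0.135314
Lq = P₀·a^c·ρ / (c!·(1−ρ)²) = 0.135314·14.94337·0.4915/(24·0.25854)
= 0.16018

Final: 0.16018


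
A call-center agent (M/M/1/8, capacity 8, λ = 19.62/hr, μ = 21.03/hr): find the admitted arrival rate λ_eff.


ρ = 0.9330; P_K = (1−ρ)ρ^8/(1−ρ^9) = 0.082841
λ_eff = λ(1 − P_K) = 19.62·(1 − 0.082841) = 19.62·0.917159 = 17.9947 /hr

Final: 17.9947 /hr


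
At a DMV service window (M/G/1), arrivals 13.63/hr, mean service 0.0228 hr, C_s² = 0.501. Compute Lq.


ρ = λ·E[S] = 13.63·0.0228 = 0.3108
Lq = ρ²(1+C_s²)/(2(1−ρ)) = 0.09657·(1+0.501)/(2·0.6892)
= 0.09657·1.5010/1.3785 = 0.10516

Final: 0.10516


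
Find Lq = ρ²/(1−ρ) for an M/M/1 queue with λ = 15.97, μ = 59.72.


ρ = 15.97/59.72 = 0.2674
Lq = ρ²/(1−ρ) = 0.07151/0.7326 = 0.09761

Final: 0.09761


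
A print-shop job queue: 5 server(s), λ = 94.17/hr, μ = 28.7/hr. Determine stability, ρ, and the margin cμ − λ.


Total capacity cμ = 5·28.7 = 143.50/hr
ρ = λ/(cμ) = 94.17/143.50 = 0.6562
Stable ⇔ ρ < 1: YES
Spare capacity = cμ − λ = 143.50 − 94.17 = 49.33/hr

Final: ρ = 0.6562; stable; margin = 49.33/hr


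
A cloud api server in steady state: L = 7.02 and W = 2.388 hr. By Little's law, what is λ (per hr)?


λ = L/W = 7.02/2.388 = 2.9397 /hr

Final: 2.9397 /hr


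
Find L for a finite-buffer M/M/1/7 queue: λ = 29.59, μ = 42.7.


ρ = 29.59/42.7 = 0.6930
L = ρ[1 − (K+1)ρ^K + Kρ^(K+1)] / [(1−ρ)(1−ρ^(K+1))]
Numerator: 0.6930·(1 − 8·0.076740 + 7·0.053179) = 0.525505
Denominator: (0.3070)·(0.946821) = 0.290699
L = 0.525505/0.290699 = 1.8077

Final: 1.8077


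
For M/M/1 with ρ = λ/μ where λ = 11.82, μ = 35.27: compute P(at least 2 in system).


ρ = 11.82/35.27 = 0.3351
P(N ≥ n) = ρ^n = 0.3351^2 = 0.112311

Final: 0.112311


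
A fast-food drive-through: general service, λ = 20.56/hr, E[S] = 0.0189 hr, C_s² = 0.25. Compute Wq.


ρ = λ·E[S] = 20.56·0.0189 = 0.3886
E[S²] = E[S]²(1+C_s²) = 0.0189²·(1+0.25) = 0.0004465
Wq = λ·E[S²]/(2(1−ρ)) = 20.56·0.0004465/(2·0.6114) = 0.007507 hr

Final: 0.007507 hr


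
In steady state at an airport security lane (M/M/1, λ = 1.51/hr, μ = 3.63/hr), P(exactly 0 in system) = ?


ρ = 1.51/3.63 = 0.4160
P_n = (1−ρ)·ρ^n = (1 − 0.4160)·0.4160^0 = 0.5840·1.000000 = 0.584022

Final: 0.584022


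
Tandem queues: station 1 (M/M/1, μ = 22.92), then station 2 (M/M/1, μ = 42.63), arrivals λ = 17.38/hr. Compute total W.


Each node sees arrival rate λ = 17.38/hr (tandem ⇒ throughput preserved).
W₁ = 1/(μ₁−λ) = 1/(22.92−17.38) = 0.18051 hr
W₂ = 1/(μ₂−λ) = 1/(42.63−17.38) = 0.03960 hr
W_total = W₁ + W₂ = 0.18051 + 0.03960 = 0.22011 hr

Final: 0.22011 hr


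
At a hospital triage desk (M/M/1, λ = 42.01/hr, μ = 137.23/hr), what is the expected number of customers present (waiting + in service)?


ρ = λ/μ = 42.01/137.23 = 0.3061
L = ρ/(1−ρ) = 0.3061/(1 − 0.3061) = 0.3061/0.6939 = 0.4412

Final: 0.4412


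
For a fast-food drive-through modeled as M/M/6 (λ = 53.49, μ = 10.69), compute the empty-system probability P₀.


a = λ/μ = 53.49/10.69 = 5.0037; ρ = a/c = 0.8340
Σ_{k=0}^{5} a^k/k! (terms k=0..5) = 1.00000 + 5.00374 + 12.51872 + 20.88014 + 26.11971 + 26.13926 = 91.66156
Tail: a^6/(6!(1−ρ)) = 15695.29042/(720·0.1660) = 131.28533
P₀ = 1/(91.66156 + 131.28533) = 1/222.94690 = 0.004485

Final: 0.004485


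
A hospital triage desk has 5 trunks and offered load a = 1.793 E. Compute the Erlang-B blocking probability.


B(c,a) = (a^c/c!) / Σ_{k=0}^{c} a^k/k!
a^5/5! = 0.154426
Σ terms (k=0..5): 1.00000 + 1.79300 + 1.60742 + 0.96070 + 0.43064 + 0.15443 = 5.946190
B = 0.154426/5.946190 = 0.025971

Final: 0.025971


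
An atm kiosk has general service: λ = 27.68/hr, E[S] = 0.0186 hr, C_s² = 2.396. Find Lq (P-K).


ρ = λ·E[S] = 27.68·0.0186 = 0.5148
Lq = ρ²(1+C_s²)/(2(1−ρ)) = 0.2651·(1+2.396)/(2·0.4852)
= 0.2651·3.3960/0.9703 = 0.92772

Final: 0.92772


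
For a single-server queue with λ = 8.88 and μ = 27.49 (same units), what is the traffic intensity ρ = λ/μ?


ρ = λ/μ = 8.88/27.49 = 0.3230

Final: 0.3230


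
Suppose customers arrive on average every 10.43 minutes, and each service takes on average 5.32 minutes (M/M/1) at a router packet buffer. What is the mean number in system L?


λ = 60/10.43 = 5.7526 /hr
μ = 60/5.32 = 11.2782 /hr
ρ = λ/μ = 5.7526/11.2782 = 0.5101
L = ρ/(1−ρ) = 0.5101/0.4899 = 1.0411

Final: 1.0411


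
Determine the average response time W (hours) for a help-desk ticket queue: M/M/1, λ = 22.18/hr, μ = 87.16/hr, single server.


W = 1/(μ−λ) = 1/(87.16 − 22.18) = 1/64.98 = 0.01539 hr

Final: 0.01539 hr


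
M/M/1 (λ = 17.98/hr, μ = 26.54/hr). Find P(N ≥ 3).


ρ = 17.98/26.54 = 0.6775
P(N ≥ n) = ρ^n = 0.6775^3 = 0.310933

Final: 0.310933


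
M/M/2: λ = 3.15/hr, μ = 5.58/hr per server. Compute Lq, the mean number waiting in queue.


a = λ/μ = 0.5645; ρ = a/2 = 0.2823
P₀ = 0.559748
Lq = P₀·a^c·ρ / (c!·(1−ρ)²) = 0.559748·0.31868·0.2823/(2·0.51515)
= 0.04887

Final: 0.04887


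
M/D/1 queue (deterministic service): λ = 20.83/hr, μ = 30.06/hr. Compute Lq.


ρ = 20.83/30.06 = 0.6929
M/D/1: Lq = ρ²/(2(1−ρ)) = 0.4802/(2·0.3071) = 0.78191

Final: 0.78191


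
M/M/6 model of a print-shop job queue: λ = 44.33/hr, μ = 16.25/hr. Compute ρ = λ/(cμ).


ρ = λ/(cμ) = 44.33/(6·16.25) = 44.33/97.50 = 0.4547

Final: 0.4547


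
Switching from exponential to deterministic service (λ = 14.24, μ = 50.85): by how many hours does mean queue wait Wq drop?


ρ = 14.24/50.85 = 0.2800
Wq(M/M/1) = ρ/(μ−λ) = 0.2800/36.61 = 0.007649 hr
Wq(M/D/1) = ρ/(2(μ−λ)) = 0.003825 hr
Savings = 0.007649 − 0.003825 = 0.003825 hr

Final: 0.003825 hr


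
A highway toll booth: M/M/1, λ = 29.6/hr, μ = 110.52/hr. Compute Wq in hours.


ρ = 29.6/110.52 = 0.2678
Wq = ρ/(μ−λ) = 0.2678/(110.52 − 29.6) = 0.2678/80.92 = 0.003310 hr

Final: 0.003310 hr


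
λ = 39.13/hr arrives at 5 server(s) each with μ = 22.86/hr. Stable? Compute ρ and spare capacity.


Total capacity cμ = 5·22.86 = 114.30/hr
ρ = λ/(cμ) = 39.13/114.30 = 0.3423
Stable ⇔ ρ < 1: YES
Spare capacity = cμ − λ = 114.30 − 39.13 = 75.17/hr

Final: ρ = 0.3423; stable; margin = 75.17/hr


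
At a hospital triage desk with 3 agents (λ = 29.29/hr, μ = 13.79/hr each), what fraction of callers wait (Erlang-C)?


a = λ/μ = 2.1240; ρ = a/3 = 0.7080
P₀ = 0.092174 (from M/M/c formula)
C(c,a) = [a^c/(c!(1−ρ))]·P₀ = [9.58220/(6·0.2920)]·0.092174
= 5.46931·0.092174 = 0.504130

Final: 0.504130


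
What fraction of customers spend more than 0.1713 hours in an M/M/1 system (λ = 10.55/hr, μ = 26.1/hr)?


W ~ Exponential(μ−λ) for M/M/1.
μ − λ = 26.1 − 10.55 = 15.5500
P(W > t) = e^{−(μ−λ)t} = e^{−2.6637} = 0.069689

Final: 0.069689


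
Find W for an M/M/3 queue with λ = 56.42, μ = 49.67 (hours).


a = 1.1359; ρ = 0.3786; P₀ = 0.315046
Lq = P₀·a^c·ρ/(c!(1−ρ)²) = 0.07547
Wq = Lq/λ = 0.07547/56.42 = 0.001338 hr
W = Wq + 1/μ = 0.001338 + 0.02013 = 0.02147 hr

Final: 0.02147 hr


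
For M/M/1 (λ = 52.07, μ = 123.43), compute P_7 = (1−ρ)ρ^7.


ρ = 52.07/123.43 = 0.4219
P_n = (1−ρ)·ρ^n = (1 − 0.4219)·0.4219^7 = 0.5781·0.002378 = 0.001375

Final: 0.001375


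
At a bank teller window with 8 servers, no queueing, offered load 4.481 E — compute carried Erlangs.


B(8,4.481) = 0.047518 (Erlang-B)
Carried load = a(1 − B) = 4.481·(1 − 0.047518) = 4.481·0.952482 = 4.2681 E

Final: 4.2681 Erlangs


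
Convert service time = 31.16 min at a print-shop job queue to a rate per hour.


μ = 1/(service time) in consistent units.
1 hour = 60 min, so μ = 60/31.16 = 1.9255 per hour

Final: 1.9255 /hr


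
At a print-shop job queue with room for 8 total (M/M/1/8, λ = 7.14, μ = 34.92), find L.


ρ = 7.14/34.92 = 0.2045
L = ρ[1 − (K+1)ρ^K + Kρ^(K+1)] / [(1−ρ)(1−ρ^(K+1))]
Numerator: 0.2045·(1 − 9·0.000003055 + 8·0.0000006246) = 0.204463
Denominator: (0.7955)·(0.999999) = 0.795532
L = 0.204463/0.795532 = 0.2570

Final: 0.2570


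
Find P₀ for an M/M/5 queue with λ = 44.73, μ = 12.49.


a = λ/μ = 44.73/12.49 = 3.5813; ρ = a/c = 0.7163
Σ_{k=0}^{4} a^k/k! (terms k=0..4) = 1.00000 + 3.58127 + 6.41273 + 7.65523 + 6.85385 = 25.50307
Tail: a^5/(5!(1−ρ)) = 589.09088/(120·0.2837) = 17.30094
P₀ = 1/(25.50307 + 17.30094) = 1/42.80402 = 0.023362

Final: 0.023362


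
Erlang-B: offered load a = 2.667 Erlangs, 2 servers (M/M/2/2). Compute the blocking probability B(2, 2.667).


B(c,a) = (a^c/c!) / Σ_{k=0}^{c} a^k/k!
a^2/2! = 3.556444
Σ terms (k=0..2): 1.00000 + 2.66700 + 3.55644 = 7.223444
B = 3.556444/7.223444 = 0.492347

Final: 0.492347


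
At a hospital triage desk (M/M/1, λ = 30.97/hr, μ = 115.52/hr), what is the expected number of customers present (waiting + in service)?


ρ = λ/μ = 30.97/115.52 = 0.2681
L = ρ/(1−ρ) = 0.2681/(1 − 0.2681) = 0.2681/0.7319 = 0.3663

Final: 0.3663


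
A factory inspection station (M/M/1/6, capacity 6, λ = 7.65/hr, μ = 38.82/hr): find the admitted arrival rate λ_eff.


ρ = 0.1971; P_K = (1−ρ)ρ^6/(1−ρ^7) = 0.00004702
λ_eff = λ(1 − P_K) = 7.65·(1 − 0.00004702) = 7.65·0.999953 = 7.6496 /hr

Final: 7.6496 /hr


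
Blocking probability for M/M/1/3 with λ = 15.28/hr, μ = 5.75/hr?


ρ = λ/μ = 15.28/5.75 = 2.6574
P_K = (1−ρ)ρ^K/(1−ρ^(K+1)) = (-1.6574·18.765776)/(1 − 49.868010)
= -31.102234/-48.868010 = 0.636454

Final: 0.636454


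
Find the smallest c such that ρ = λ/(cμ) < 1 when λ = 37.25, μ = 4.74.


Stability requires cμ > λ ⇔ c > λ/μ.
λ/μ = 37.25/4.74 = 7.8586
Minimum integer c = ⌊7.8586⌋ + 1 = 8
Check: 8·4.74 = 37.92 > 37.25, while 7·4.74 = 33.18 ≤ 37.25

Final: 8 servers


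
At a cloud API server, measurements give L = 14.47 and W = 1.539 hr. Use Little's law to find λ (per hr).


λ = L/W = 14.47/1.539 = 9.4022 /hr

Final: 9.4022 /hr


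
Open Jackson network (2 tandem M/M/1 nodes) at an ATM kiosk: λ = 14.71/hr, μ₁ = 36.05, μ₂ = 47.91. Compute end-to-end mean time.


Each node sees arrival rate λ = 14.71/hr (tandem ⇒ throughput preserved).
W₁ = 1/(μ₁−λ) = 1/(36.05−14.71) = 0.04686 hr
W₂ = 1/(μ₂−λ) = 1/(47.91−14.71) = 0.03012 hr
W_total = W₁ + W₂ = 0.04686 + 0.03012 = 0.07698 hr

Final: 0.07698 hr


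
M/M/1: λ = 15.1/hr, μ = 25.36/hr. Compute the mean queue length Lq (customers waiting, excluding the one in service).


ρ = 15.1/25.36 = 0.5954
Lq = ρ²/(1−ρ) = 0.3545/0.4046 = 0.8763

Final: 0.8763


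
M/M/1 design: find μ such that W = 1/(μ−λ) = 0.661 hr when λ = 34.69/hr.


W = 1/(μ−λ) ⇒ μ − λ = 1/W = 1/0.661 = 1.5129
μ = λ + 1/W = 34.69 + 1.5129 = 36.2029 per hr

Final: 36.2029 /hr


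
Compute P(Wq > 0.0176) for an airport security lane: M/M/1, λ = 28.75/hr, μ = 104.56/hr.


ρ = 28.75/104.56 = 0.2750
P(Wq > t) = ρ·e^{−(μ−λ)t} = 0.2750·e^{−1.3343}
= 0.2750·0.263354 = 0.072412

Final: 0.072412


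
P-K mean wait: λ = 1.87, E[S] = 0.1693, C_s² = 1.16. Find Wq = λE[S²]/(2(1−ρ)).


ρ = λ·E[S] = 1.87·0.1693 = 0.3166
E[S²] = E[S]²(1+C_s²) = 0.1693²·(1+1.16) = 0.061911
Wq = λ·E[S²]/(2(1−ρ)) = 1.87·0.061911/(2·0.6834) = 0.08470 hr

Final: 0.08470 hr


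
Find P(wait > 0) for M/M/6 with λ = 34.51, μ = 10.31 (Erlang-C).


a = λ/μ = 3.3472; ρ = a/6 = 0.5579
P₀ = 0.034072 (from M/M/c formula)
C(c,a) = [a^c/(c!(1−ρ))]·P₀ = [1406.42884/(720·0.4421)]·0.034072
= 4.41812·0.034072 = 0.150534

Final: 0.150534


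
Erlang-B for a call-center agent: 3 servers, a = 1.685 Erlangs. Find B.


B(c,a) = (a^c/c!) / Σ_{k=0}^{c} a^k/k!
a^3/3! = 0.797349
Σ terms (k=0..3): 1.00000 + 1.68500 + 1.41961 + 0.79735 = 4.901962
B = 0.797349/4.901962 = 0.162659

Final: 0.162659


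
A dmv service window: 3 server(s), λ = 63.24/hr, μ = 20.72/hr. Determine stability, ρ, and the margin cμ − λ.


Total capacity cμ = 3·20.72 = 62.16/hr
ρ = λ/(cμ) = 63.24/62.16 = 1.0174
Stable ⇔ ρ < 1: NO
Spare capacity = cμ − λ = 62.16 − 63.24 = -1.08/hr

Final: ρ = 1.0174; unstable; margin = -1.08/hr


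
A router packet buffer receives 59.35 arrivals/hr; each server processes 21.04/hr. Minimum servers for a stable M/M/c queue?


Stability requires cμ > λ ⇔ c > λ/μ.
λ/μ = 59.35/21.04 = 2.8208
Minimum integer c = ⌊2.8208⌋ + 1 = 3
Check: 3·21.04 = 63.12 > 59.35, while 2·21.04 = 42.08 ≤ 59.35

Final: 3 servers


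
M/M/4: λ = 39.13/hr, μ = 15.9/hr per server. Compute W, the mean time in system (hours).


a = 2.4610; ρ = 0.6153; P₀ = 0.077244
Lq = P₀·a^c·ρ/(c!(1−ρ)²) = 0.49069
Wq = Lq/λ = 0.49069/39.13 = 0.01254 hr
W = Wq + 1/μ = 0.01254 + 0.06289 = 0.07543 hr

Final: 0.07543 hr


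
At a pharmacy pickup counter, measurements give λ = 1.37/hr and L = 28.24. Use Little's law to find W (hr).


W = L/λ = 28.24/1.37 = 20.6131 hr

Final: 20.6131 hr


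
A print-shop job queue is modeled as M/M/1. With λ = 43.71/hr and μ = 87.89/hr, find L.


ρ = λ/μ = 43.71/87.89 = 0.4973
L = ρ/(1−ρ) = 0.4973/(1 − 0.4973) = 0.4973/0.5027 = 0.9894

Final: 0.9894


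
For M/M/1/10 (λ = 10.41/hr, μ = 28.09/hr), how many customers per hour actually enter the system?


ρ = 0.3706; P_K = (1−ρ)ρ^10/(1−ρ^11) = 0.00003076
λ_eff = λ(1 − P_K) = 10.41·(1 − 0.00003076) = 10.41·0.999969 = 10.4097 /hr

Final: 10.4097 /hr


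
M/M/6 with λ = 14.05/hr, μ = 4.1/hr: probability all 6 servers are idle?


a = λ/μ = 14.05/4.1 = 3.4268; ρ = a/c = 0.5711
Σ_{k=0}^{5} a^k/k! (terms k=0..5) = 1.00000 + 3.42683 + 5.87158 + 6.70697 + 5.74591 + 3.93805 = 26.68933
Tail: a^6/(6!(1−ρ)) = 1619.40250/(720·0.4289) = 5.24451
P₀ = 1/(26.68933 + 5.24451) = 1/31.93384 = 0.031315

Final: 0.031315


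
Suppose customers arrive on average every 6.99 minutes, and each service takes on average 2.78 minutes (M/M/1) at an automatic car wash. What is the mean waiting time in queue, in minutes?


λ = 60/6.99 = 8.5837 /hr
μ = 60/2.78 = 21.5827 /hr
ρ = λ/μ = 8.5837/21.5827 = 0.3977
Wq = ρ/(μ−λ) = 0.3977/(21.5827−8.5837) = 0.03060 hr
In minutes: 0.03060·60 = 1.836 min

Final: 1.836 min


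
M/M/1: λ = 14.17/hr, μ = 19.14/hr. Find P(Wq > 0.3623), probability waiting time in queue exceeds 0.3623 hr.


ρ = 14.17/19.14 = 0.7403
P(Wq > t) = ρ·e^{−(μ−λ)t} = 0.7403·e^{−1.8006}
= 0.7403·0.165195 = 0.122299

Final: 0.122299


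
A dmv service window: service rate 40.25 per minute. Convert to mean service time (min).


Mean service time = 1/μ = 1/40.25 minute = 0.02484 minute
In minutes: 0.02484 × 1 = 0.02484 min

Final: 0.02484 min


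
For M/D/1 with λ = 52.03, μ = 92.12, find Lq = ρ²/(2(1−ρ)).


ρ = 52.03/92.12 = 0.5648
M/D/1: Lq = ρ²/(2(1−ρ)) = 0.3190/(2·0.4352) = 0.36651

Final: 0.36651


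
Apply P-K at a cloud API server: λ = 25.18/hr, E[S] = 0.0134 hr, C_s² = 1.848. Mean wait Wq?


ρ = λ·E[S] = 25.18·0.0134 = 0.3374
E[S²] = E[S]²(1+C_s²) = 0.0134²·(1+1.848) = 0.0005114
Wq = λ·E[S²]/(2(1−ρ)) = 25.18·0.0005114/(2·0.6626) = 0.009717 hr

Final: 0.009717 hr


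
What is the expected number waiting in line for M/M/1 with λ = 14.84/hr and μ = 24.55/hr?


ρ = 14.84/24.55 = 0.6045
Lq = ρ²/(1−ρ) = 0.3654/0.3955 = 0.9238

Final: 0.9238


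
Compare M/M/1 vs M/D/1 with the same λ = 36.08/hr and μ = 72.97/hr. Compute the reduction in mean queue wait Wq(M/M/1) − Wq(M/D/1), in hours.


ρ = 36.08/72.97 = 0.4944
Wq(M/M/1) = ρ/(μ−λ) = 0.4944/36.89 = 0.01340 hr
Wq(M/D/1) = ρ/(2(μ−λ)) = 0.006702 hr
Savings = 0.01340 − 0.006702 = 0.006702 hr

Final: 0.006702 hr


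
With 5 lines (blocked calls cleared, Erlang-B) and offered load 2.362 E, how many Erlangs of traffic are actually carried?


B(5,2.362) = 0.059729 (Erlang-B)
Carried load = a(1 − B) = 2.362·(1 − 0.059729) = 2.362·0.940271 = 2.2209 E

Final: 2.2209 Erlangs


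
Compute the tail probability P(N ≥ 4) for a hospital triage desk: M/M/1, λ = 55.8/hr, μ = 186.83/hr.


ρ = 55.8/186.83 = 0.2987
P(N ≥ n) = ρ^n = 0.2987^4 = 0.007957

Final: 0.007957


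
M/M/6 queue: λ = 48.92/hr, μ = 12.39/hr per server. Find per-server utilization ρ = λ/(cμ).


ρ = λ/(cμ) = 48.92/(6·12.39) = 48.92/74.34 = 0.6581

Final: 0.6581


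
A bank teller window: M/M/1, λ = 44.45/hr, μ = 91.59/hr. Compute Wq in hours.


ρ = 44.45/91.59 = 0.4853
Wq = ρ/(μ−λ) = 0.4853/(91.59 − 44.45) = 0.4853/47.14 = 0.01030 hr

Final: 0.01030 hr


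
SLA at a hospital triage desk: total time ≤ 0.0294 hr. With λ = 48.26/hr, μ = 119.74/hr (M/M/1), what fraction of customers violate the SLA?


W ~ Exponential(μ−λ) for M/M/1.
μ − λ = 119.74 − 48.26 = 71.4800
P(W > t) = e^{−(μ−λ)t} = e^{−2.1015} = 0.122271

Final: 0.122271


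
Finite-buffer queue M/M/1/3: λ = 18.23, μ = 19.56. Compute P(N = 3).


ρ = λ/μ = 18.23/19.56 = 0.9320
P_K = (1−ρ)ρ^K/(1−ρ^(K+1)) = (0.06800·0.809568)/(1 − 0.754521)
= 0.055047/0.245479 = 0.224244

Final: 0.224244


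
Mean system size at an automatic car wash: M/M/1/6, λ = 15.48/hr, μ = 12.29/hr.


ρ = 15.48/12.29 = 1.2596
L = ρ[1 − (K+1)ρ^K + Kρ^(K+1)] / [(1−ρ)(1−ρ^(K+1))]
Numerator: 1.2596·(1 − 7·3.993139 + 6·5.029601) = 4.062878
Denominator: (-0.2596)·(-4.029601) = 1.045926
L = 4.062878/1.045926 = 3.8845

Final: 3.8845


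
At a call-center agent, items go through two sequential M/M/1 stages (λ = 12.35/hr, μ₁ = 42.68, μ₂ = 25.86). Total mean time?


Each node sees arrival rate λ = 12.35/hr (tandem ⇒ throughput preserved).
W₁ = 1/(μ₁−λ) = 1/(42.68−12.35) = 0.03297 hr
W₂ = 1/(μ₂−λ) = 1/(25.86−12.35) = 0.07402 hr
W_total = W₁ + W₂ = 0.03297 + 0.07402 = 0.10699 hr

Final: 0.10699 hr


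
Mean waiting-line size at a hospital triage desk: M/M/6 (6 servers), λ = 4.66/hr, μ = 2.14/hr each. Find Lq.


a = λ/μ = 2.1776; ρ = a/6 = 0.3629
P₀ = 0.113036
Lq = P₀·a^c·ρ / (c!·(1−ρ)²) = 0.113036·106.61857·0.3629/(720·0.40586)
= 0.01497

Final: 0.01497


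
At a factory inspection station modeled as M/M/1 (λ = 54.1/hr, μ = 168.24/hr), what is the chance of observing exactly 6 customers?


ρ = 54.1/168.24 = 0.3216
P_n = (1−ρ)·ρ^n = (1 − 0.3216)·0.3216^6 = 0.6784·0.001106 = 0.0007501

Final: 0.0007501


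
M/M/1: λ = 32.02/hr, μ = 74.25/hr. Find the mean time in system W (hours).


W = 1/(μ−λ) = 1/(74.25 − 32.02) = 1/42.23 = 0.02368 hr

Final: 0.02368 hr


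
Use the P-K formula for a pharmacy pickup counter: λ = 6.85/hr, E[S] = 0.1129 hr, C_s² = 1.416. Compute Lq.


ρ = λ·E[S] = 6.85·0.1129 = 0.7734
Lq = ρ²(1+C_s²)/(2(1−ρ)) = 0.5981·(1+1.416)/(2·0.2266)
= 0.5981·2.4160/0.4533 = 3.18793

Final: 3.18793


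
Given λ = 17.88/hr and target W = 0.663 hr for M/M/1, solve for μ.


W = 1/(μ−λ) ⇒ μ − λ = 1/W = 1/0.663 = 1.5083
μ = λ + 1/W = 17.88 + 1.5083 = 19.3883 per hr

Final: 19.3883 /hr


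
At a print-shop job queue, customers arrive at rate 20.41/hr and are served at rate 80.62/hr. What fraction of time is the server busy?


ρ = λ/μ = 20.41/80.62 = 0.2532

Final: 0.2532


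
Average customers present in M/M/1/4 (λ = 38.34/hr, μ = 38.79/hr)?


ρ = 38.34/38.79 = 0.9884
L = ρ[1 − (K+1)ρ^K + Kρ^(K+1)] / [(1−ρ)(1−ρ^(K+1))]
Numerator: 0.9884·(1 − 5·0.954398 + 4·0.943326) = 0.001300
Denominator: (0.01160)·(0.056674) = 0.0006575
L = 0.001300/0.0006575 = 1.9767

Final: 1.9767


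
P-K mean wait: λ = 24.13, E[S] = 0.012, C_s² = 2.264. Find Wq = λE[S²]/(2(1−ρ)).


ρ = λ·E[S] = 24.13·0.012 = 0.2896
E[S²] = E[S]²(1+C_s²) = 0.012²·(1+2.264) = 0.0004700
Wq = λ·E[S²]/(2(1−ρ)) = 24.13·0.0004700/(2·0.7104) = 0.007982 hr

Final: 0.007982 hr


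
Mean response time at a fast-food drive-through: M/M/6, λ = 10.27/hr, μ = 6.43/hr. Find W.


a = 1.5972; ρ = 0.2662; P₀ = 0.202387
Lq = P₀·a^c·ρ/(c!(1−ρ)²) = 0.002307
Wq = Lq/λ = 0.002307/10.27 = 0.0002246 hr
W = Wq + 1/μ = 0.0002246 + 0.15552 = 0.15575 hr

Final: 0.15575 hr


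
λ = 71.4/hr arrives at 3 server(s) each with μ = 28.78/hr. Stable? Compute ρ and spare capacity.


Total capacity cμ = 3·28.78 = 86.34/hr
ρ = λ/(cμ) = 71.4/86.34 = 0.8270
Stable ⇔ ρ < 1: YES
Spare capacity = cμ − λ = 86.34 − 71.4 = 14.94/hr

Final: ρ = 0.8270; stable; margin = 14.94/hr


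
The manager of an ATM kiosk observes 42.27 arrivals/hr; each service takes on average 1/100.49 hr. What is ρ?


ρ = λ/μ = 42.27/100.49 = 0.4206

Final: 0.4206


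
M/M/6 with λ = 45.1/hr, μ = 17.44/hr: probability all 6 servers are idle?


a = λ/μ = 45.1/17.44 = 2.5860; ρ = a/c = 0.4310
Σ_{k=0}^{5} a^k/k! (terms k=0..5) = 1.00000 + 2.58601 + 3.34372 + 2.88230 + 1.86341 + 0.96376 = 12.63920
Tail: a^6/(6!(1−ρ)) = 299.07518/(720·0.5690) = 0.73002
P₀ = 1/(12.63920 + 0.73002) = 1/13.36923 = 0.074799

Final: 0.074799


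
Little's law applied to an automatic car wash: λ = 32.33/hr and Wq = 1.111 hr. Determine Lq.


Lq = λWq = 32.33·1.111 = 35.9186

Final: 35.9186


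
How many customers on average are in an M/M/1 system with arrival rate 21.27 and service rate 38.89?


ρ = λ/μ = 21.27/38.89 = 0.5469
L = ρ/(1−ρ) = 0.5469/(1 − 0.5469) = 0.5469/0.4531 = 1.2072

Final: 1.2072


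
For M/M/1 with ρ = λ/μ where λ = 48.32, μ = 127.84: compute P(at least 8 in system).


ρ = 48.32/127.84 = 0.3780
P(N ≥ n) = ρ^n = 0.3780^8 = 0.0004166

Final: 0.0004166


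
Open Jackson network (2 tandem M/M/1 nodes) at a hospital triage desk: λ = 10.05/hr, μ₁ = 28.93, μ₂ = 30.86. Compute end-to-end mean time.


Each node sees arrival rate λ = 10.05/hr (tandem ⇒ throughput preserved).
W₁ = 1/(μ₁−λ) = 1/(28.93−10.05) = 0.05297 hr
W₂ = 1/(μ₂−λ) = 1/(30.86−10.05) = 0.04805 hr
W_total = W₁ + W₂ = 0.05297 + 0.04805 = 0.10102 hr

Final: 0.10102 hr
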